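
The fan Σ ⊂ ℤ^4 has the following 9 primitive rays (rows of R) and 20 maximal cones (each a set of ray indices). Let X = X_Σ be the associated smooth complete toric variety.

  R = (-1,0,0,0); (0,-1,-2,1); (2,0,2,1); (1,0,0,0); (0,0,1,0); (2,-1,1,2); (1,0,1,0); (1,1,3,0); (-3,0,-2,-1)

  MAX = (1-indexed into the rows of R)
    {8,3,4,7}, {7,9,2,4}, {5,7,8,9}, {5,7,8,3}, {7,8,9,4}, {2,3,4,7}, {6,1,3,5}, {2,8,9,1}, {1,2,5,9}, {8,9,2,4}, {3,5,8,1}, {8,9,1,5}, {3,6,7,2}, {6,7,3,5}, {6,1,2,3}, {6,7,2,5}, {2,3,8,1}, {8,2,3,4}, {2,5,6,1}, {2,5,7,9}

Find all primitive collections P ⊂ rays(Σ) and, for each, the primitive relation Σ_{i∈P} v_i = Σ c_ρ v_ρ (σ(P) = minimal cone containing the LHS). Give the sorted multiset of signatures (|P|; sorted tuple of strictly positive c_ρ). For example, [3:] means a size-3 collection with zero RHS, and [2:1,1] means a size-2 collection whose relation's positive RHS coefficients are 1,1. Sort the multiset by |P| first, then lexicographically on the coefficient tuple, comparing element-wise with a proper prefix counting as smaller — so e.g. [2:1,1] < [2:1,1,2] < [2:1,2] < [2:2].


Δ(Σ) — 9 vertices, 10 min non-faces:

  P = {1,4}:  v_{1} + v_{4} = 0  ⇒ sig = [2:]
  P = {1,7}:  v_{1} + v_{7} = v_{5}  ⇒ sig = [2:1]
  P = {3,9}:  v_{3} + v_{9} = v_{1}  ⇒ sig = [2:1]
  P = {4,5}:  v_{4} + v_{5} = v_{7}  ⇒ sig = [2:1]
  P = {4,6}:  v_{4} + v_{6} = v_{2} + v_{3} + v_{7}  ⇒ sig = [2:1,1,1]
  P = {6,9}:  v_{6} + v_{9} = v_{1} + v_{2} + v_{5}  ⇒ sig = [2:1,1,1]
  P = {6,8}:  v_{6} + v_{8} = v_{1} + 2·v_{3}  ⇒ sig = [2:1,2]
  P = {2,3,5}:  v_{2} + v_{3} + v_{5} = v_{6}  ⇒ sig = [3:1]
  P = {2,7,8}:  v_{2} + v_{7} + v_{8} = v_{3}  ⇒ sig = [3:1]
  P = {2,5,8}:  v_{2} + v_{5} + v_{8} = v_{1} + v_{3}  ⇒ sig = [3:1,1]

so the primitive-relation signature multiset is
    [2:]
    [2:1]
    [2:1]
    [2:1]
    [2:1,1,1]
    [2:1,1,1]
    [2:1,2]
    [3:1]
    [3:1]
    [3:1,1]


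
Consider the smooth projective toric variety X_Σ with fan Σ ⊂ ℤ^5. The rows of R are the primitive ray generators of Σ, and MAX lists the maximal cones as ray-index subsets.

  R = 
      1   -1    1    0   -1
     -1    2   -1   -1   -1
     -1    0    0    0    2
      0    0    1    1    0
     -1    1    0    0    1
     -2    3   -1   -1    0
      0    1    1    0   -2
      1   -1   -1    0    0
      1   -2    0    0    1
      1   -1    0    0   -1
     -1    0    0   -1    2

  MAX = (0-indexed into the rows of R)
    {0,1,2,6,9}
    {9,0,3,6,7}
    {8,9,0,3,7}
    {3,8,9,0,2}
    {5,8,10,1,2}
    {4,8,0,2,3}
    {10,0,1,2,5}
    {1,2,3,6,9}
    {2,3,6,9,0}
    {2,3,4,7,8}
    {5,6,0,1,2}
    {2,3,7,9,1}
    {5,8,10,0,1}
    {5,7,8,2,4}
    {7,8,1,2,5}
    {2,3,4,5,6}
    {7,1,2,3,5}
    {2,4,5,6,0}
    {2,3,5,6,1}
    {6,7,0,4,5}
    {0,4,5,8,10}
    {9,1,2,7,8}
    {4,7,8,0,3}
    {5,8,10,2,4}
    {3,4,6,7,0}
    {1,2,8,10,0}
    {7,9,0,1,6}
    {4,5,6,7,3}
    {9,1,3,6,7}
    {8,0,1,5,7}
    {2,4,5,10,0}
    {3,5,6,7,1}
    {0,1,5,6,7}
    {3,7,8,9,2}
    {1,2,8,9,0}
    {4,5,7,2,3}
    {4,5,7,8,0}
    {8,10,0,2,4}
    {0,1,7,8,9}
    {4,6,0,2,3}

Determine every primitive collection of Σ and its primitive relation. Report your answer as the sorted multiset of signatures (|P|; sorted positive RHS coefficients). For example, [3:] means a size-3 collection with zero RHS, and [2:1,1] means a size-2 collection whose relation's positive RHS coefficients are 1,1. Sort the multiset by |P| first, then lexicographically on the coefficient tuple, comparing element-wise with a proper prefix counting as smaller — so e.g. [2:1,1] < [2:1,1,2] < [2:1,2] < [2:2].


Δ(Σ) — 11 vertices, 15 min non-faces:

  P = {4,9}:  v_{4} + v_{9} = 0 ; sig = [2:]
  P = {1,4}:  v_{1} + v_{4} = v_{5} ; sig = [2:1]
  P = {5,9}:  v_{5} + v_{9} = v_{1} ; sig = [2:1]
  P = {6,8}:  v_{6} + v_{8} = v_{0} ; sig = [2:1]
  P = {3,10}:  v_{3} + v_{10} = v_{0} + v_{2} + v_{4} ; sig = [2:1,1,1]
  P = {9,10}:  v_{9} + v_{10} = v_{0} + v_{1} + v_{2} + v_{8} ; sig = [2:1,1,1,1]
  P = {6,10}:  v_{6} + v_{10} = 2·v_{0} + v_{2} + v_{5} ; sig = [2:1,1,2]
  P = {7,10}:  v_{7} + v_{10} = v_{5} + 2·v_{8} ; sig = [2:1,2]
  P = {1,3,8}:  v_{1} + v_{3} + v_{8} = 0 ; sig = [3:]
  P = {2,6,7}:  v_{2} + v_{6} + v_{7} = 0 ; sig = [3:]
  P = {0,1,3}:  v_{0} + v_{1} + v_{3} = v_{6} ; sig = [3:1]
  P = {0,2,7}:  v_{0} + v_{2} + v_{7} = v_{8} ; sig = [3:1]
  P = {3,5,8}:  v_{3} + v_{5} + v_{8} = v_{4} ; sig = [3:1]
  P = {0,3,5}:  v_{0} + v_{3} + v_{5} = v_{4} + v_{6} ; sig = [3:1,1]
  P = {0,2,5,8}:  v_{0} + v_{2} + v_{5} + v_{8} = v_{10} ; sig = [4:1]

Signatures (|P|; sorted positive RHS coefficients), sorted:
    [2:]
    [2:1]
    [2:1]
    [2:1]
    [2:1,1,1]
    [2:1,1,1,1]
    [2:1,1,2]
    [2:1,2]
    [3:]
    [3:]
    [3:1]
    [3:1]
    [3:1]
    [3:1,1]
    [4:1]


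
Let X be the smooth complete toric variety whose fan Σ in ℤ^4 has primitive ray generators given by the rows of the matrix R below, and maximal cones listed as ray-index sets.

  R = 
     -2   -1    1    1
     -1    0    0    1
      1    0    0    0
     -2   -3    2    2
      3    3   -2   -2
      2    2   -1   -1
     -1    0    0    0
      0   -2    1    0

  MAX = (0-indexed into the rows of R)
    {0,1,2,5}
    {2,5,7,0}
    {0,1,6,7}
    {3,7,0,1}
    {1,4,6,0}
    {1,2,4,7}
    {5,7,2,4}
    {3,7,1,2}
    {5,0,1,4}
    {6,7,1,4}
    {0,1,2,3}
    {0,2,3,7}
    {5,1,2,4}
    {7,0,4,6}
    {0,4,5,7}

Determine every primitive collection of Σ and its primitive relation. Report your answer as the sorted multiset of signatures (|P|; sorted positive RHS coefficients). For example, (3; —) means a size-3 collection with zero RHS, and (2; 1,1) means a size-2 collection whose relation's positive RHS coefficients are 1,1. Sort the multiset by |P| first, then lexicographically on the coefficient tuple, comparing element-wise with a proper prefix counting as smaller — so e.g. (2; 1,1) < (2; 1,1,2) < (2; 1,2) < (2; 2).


|primitive collections| = 9. Relations:

  P={2,6}:  v_{2} + v_{6} = 0  →  sig = (2; —)
  P={3,4}:  v_{3} + v_{4} = v_{2}  →  sig = (2; 1)
  P={5,6}:  v_{5} + v_{6} = v_{0} + v_{4}  →  sig = (2; 1,1)
  P={3,6}:  v_{3} + v_{6} = v_{0} + v_{1} + v_{7}  →  sig = (2; 1,1,1)
  P={3,5}:  v_{3} + v_{5} = v_{0} + 2·v_{2}  →  sig = (2; 1,2)
  P={0,2,4}:  v_{0} + v_{2} + v_{4} = v_{5}  →  sig = (3; 1)
  P={1,5,7}:  v_{1} + v_{5} + v_{7} = v_{2}  →  sig = (3; 1)
  P={0,1,4,7}:  v_{0} + v_{1} + v_{4} + v_{7} = 0  →  sig = (4; —)
  P={0,1,2,7}:  v_{0} + v_{1} + v_{2} + v_{7} = v_{3}  →  sig = (4; 1)

Signatures (|P|; sorted positive RHS coefficients), sorted:
    (2; —)
    (2; 1)
    (2; 1,1)
    (2; 1,1,1)
    (2; 1,2)
    (3; 1)
    (3; 1)
    (4; —)
    (4; 1)


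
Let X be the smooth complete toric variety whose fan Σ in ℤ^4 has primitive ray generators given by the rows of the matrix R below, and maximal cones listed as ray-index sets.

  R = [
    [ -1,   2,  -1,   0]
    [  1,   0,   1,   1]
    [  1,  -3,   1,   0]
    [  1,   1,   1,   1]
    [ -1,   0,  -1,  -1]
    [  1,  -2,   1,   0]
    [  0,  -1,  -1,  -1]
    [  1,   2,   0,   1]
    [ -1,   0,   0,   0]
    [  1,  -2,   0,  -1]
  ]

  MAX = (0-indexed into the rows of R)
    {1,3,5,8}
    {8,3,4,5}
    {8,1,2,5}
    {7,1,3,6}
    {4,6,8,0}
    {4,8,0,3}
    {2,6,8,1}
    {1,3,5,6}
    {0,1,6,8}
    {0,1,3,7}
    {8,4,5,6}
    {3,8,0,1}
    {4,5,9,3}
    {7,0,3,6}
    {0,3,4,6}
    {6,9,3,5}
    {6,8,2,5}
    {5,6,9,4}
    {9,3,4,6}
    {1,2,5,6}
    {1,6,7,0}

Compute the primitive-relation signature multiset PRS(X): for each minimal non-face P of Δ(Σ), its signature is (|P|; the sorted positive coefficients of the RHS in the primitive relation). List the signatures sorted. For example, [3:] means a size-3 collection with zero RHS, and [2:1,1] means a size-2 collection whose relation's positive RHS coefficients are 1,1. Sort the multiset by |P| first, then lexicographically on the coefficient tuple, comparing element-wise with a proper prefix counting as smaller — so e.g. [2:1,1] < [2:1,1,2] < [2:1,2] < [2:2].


|primitive collections| = 18. Relations:

  P={0,5}:  v_{0} + v_{5} = 0  →  sig = [2:]
  P={1,4}:  v_{1} + v_{4} = 0  →  sig = [2:]
  P={2,3}:  v_{2} + v_{3} = v_{1} + v_{5}  →  sig = [2:1,1]
  P={7,8}:  v_{7} + v_{8} = v_{0} + v_{1}  →  sig = [2:1,1]
  P={8,9}:  v_{8} + v_{9} = v_{4} + v_{5}  →  sig = [2:1,1]
  P={0,2}:  v_{0} + v_{2} = v_{1} + v_{6} + v_{8}  →  sig = [2:1,1,1]
  P={0,9}:  v_{0} + v_{9} = v_{3} + v_{4} + v_{6}  →  sig = [2:1,1,1]
  P={1,9}:  v_{1} + v_{9} = v_{3} + v_{5} + v_{6}  →  sig = [2:1,1,1]
  P={2,4}:  v_{2} + v_{4} = v_{5} + v_{6} + v_{8}  →  sig = [2:1,1,1]
  P={4,7}:  v_{4} + v_{7} = v_{0} + v_{3} + v_{6}  →  sig = [2:1,1,1]
  P={5,7}:  v_{5} + v_{7} = v_{1} + v_{3} + v_{6}  →  sig = [2:1,1,1]
  P={2,7}:  v_{2} + v_{7} = 2·v_{1} + v_{6}  →  sig = [2:1,2]
  P={2,9}:  v_{2} + v_{9} = 2·v_{5} + v_{6}  →  sig = [2:1,2]
  P={7,9}:  v_{7} + v_{9} = 2·v_{3} + 2·v_{6}  →  sig = [2:2,2]
  P={3,6,8}:  v_{3} + v_{6} + v_{8} = 0  →  sig = [3:]
  P={0,1,3,6}:  v_{0} + v_{1} + v_{3} + v_{6} = v_{7}  →  sig = [4:1]
  P={1,5,6,8}:  v_{1} + v_{5} + v_{6} + v_{8} = v_{2}  →  sig = [4:1]
  P={3,4,5,6}:  v_{3} + v_{4} + v_{5} + v_{6} = v_{9}  →  sig = [4:1]

Sorted signature multiset PRS(X):
    [2:]
    [2:]
    [2:1,1]
    [2:1,1]
    [2:1,1]
    [2:1,1,1]
    [2:1,1,1]
    [2:1,1,1]
    [2:1,1,1]
    [2:1,1,1]
    [2:1,1,1]
    [2:1,2]
    [2:1,2]
    [2:2,2]
    [3:]
    [4:1]
    [4:1]
    [4:1]


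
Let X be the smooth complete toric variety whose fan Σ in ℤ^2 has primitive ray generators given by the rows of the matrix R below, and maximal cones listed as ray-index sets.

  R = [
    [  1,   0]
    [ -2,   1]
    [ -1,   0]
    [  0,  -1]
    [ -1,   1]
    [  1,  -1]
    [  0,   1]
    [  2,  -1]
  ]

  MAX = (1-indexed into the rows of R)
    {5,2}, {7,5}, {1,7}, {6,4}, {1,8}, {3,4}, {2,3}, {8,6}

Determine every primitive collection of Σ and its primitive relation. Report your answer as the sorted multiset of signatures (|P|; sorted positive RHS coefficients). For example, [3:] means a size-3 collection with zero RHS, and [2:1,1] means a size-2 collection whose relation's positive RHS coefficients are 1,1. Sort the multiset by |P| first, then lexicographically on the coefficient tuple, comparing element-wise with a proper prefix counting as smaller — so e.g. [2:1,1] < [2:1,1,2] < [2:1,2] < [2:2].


20 collections generate NE(X_Σ); each relation:

  P={1,3}:  v_{1} + v_{3} = 0  ⇒ sig = [2:]
  P={2,8}:  v_{2} + v_{8} = 0  ⇒ sig = [2:]
  P={4,7}:  v_{4} + v_{7} = 0  ⇒ sig = [2:]
  P={5,6}:  v_{5} + v_{6} = 0  ⇒ sig = [2:]
  P={1,2}:  v_{1} + v_{2} = v_{5}  ⇒ sig = [2:1]
  P={1,4}:  v_{1} + v_{4} = v_{6}  ⇒ sig = [2:1]
  P={1,5}:  v_{1} + v_{5} = v_{7}  ⇒ sig = [2:1]
  P={1,6}:  v_{1} + v_{6} = v_{8}  ⇒ sig = [2:1]
  P={2,6}:  v_{2} + v_{6} = v_{3}  ⇒ sig = [2:1]
  P={3,5}:  v_{3} + v_{5} = v_{2}  ⇒ sig = [2:1]
  P={3,6}:  v_{3} + v_{6} = v_{4}  ⇒ sig = [2:1]
  P={3,7}:  v_{3} + v_{7} = v_{5}  ⇒ sig = [2:1]
  P={3,8}:  v_{3} + v_{8} = v_{6}  ⇒ sig = [2:1]
  P={4,5}:  v_{4} + v_{5} = v_{3}  ⇒ sig = [2:1]
  P={5,8}:  v_{5} + v_{8} = v_{1}  ⇒ sig = [2:1]
  P={6,7}:  v_{6} + v_{7} = v_{1}  ⇒ sig = [2:1]
  P={2,4}:  v_{2} + v_{4} = 2·v_{3}  ⇒ sig = [2:2]
  P={2,7}:  v_{2} + v_{7} = 2·v_{5}  ⇒ sig = [2:2]
  P={4,8}:  v_{4} + v_{8} = 2·v_{6}  ⇒ sig = [2:2]
  P={7,8}:  v_{7} + v_{8} = 2·v_{1}  ⇒ sig = [2:2]

Signatures (|P|; sorted positive RHS coefficients), sorted:
    [2:]
    [2:]
    [2:]
    [2:]
    [2:1]
    [2:1]
    [2:1]
    [2:1]
    [2:1]
    [2:1]
    [2:1]
    [2:1]
    [2:1]
    [2:1]
    [2:1]
    [2:1]
    [2:2]
    [2:2]
    [2:2]
    [2:2]


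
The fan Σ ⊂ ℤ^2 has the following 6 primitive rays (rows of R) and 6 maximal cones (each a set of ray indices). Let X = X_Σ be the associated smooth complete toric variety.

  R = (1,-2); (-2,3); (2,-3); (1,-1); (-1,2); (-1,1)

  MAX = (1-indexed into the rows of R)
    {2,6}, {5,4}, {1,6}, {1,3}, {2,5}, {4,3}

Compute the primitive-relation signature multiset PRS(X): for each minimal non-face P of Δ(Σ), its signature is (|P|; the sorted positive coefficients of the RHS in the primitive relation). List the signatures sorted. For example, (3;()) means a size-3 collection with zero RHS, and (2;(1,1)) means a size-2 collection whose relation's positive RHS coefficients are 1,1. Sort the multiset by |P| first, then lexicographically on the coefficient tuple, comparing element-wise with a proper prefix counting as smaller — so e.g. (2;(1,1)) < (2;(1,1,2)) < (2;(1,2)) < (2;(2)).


Δ(Σ) — 6 vertices, 9 min non-faces:

  P={1,5}:  v_{1} + v_{5} = 0  so sig = (2;())
  P={2,3}:  v_{2} + v_{3} = 0  so sig = (2;())
  P={4,6}:  v_{4} + v_{6} = 0  so sig = (2;())
  P={1,2}:  v_{1} + v_{2} = v_{6}  so sig = (2;(1))
  P={1,4}:  v_{1} + v_{4} = v_{3}  so sig = (2;(1))
  P={2,4}:  v_{2} + v_{4} = v_{5}  so sig = (2;(1))
  P={3,5}:  v_{3} + v_{5} = v_{4}  so sig = (2;(1))
  P={3,6}:  v_{3} + v_{6} = v_{1}  so sig = (2;(1))
  P={5,6}:  v_{5} + v_{6} = v_{2}  so sig = (2;(1))

so the primitive-relation signature multiset is
    (2;())
    (2;())
    (2;())
    (2;(1))
    (2;(1))
    (2;(1))
    (2;(1))
    (2;(1))
    (2;(1))


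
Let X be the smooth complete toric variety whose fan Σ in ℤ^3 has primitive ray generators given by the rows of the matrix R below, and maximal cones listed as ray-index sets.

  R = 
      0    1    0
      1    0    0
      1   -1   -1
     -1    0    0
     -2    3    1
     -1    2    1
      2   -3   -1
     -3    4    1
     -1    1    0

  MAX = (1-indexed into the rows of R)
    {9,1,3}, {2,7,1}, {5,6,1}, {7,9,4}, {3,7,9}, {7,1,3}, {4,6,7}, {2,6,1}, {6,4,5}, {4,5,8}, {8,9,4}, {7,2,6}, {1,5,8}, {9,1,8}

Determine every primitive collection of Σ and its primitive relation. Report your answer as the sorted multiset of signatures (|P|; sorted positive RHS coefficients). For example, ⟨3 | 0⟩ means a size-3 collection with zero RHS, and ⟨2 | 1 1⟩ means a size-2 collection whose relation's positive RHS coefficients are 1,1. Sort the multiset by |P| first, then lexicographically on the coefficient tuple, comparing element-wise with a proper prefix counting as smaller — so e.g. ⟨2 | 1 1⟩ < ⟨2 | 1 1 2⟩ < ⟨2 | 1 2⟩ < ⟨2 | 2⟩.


|primitive collections| = 17. Relations:

  P={2,4}:  v_{2} + v_{4} = 0  so sig = ⟨2 | 0⟩
  P={5,7}:  v_{5} + v_{7} = 0  so sig = ⟨2 | 0⟩
  P={1,4}:  v_{1} + v_{4} = v_{9}  so sig = ⟨2 | 1⟩
  P={2,9}:  v_{2} + v_{9} = v_{1}  so sig = ⟨2 | 1⟩
  P={3,6}:  v_{3} + v_{6} = v_{1}  so sig = ⟨2 | 1⟩
  P={5,9}:  v_{5} + v_{9} = v_{8}  so sig = ⟨2 | 1⟩
  P={6,9}:  v_{6} + v_{9} = v_{5}  so sig = ⟨2 | 1⟩
  P={7,8}:  v_{7} + v_{8} = v_{9}  so sig = ⟨2 | 1⟩
  P={2,5}:  v_{2} + v_{5} = v_{1} + v_{6}  so sig = ⟨2 | 1 1⟩
  P={2,8}:  v_{2} + v_{8} = v_{1} + v_{5}  so sig = ⟨2 | 1 1⟩
  P={3,5}:  v_{3} + v_{5} = v_{1} + v_{9}  so sig = ⟨2 | 1 1⟩
  P={2,3}:  v_{2} + v_{3} = 2·v_{1} + v_{7}  so sig = ⟨2 | 1 2⟩
  P={3,4}:  v_{3} + v_{4} = v_{7} + 2·v_{9}  so sig = ⟨2 | 1 2⟩
  P={3,8}:  v_{3} + v_{8} = v_{1} + 2·v_{9}  so sig = ⟨2 | 1 2⟩
  P={6,8}:  v_{6} + v_{8} = 2·v_{5}  so sig = ⟨2 | 2⟩
  P={1,6,7}:  v_{1} + v_{6} + v_{7} = v_{2}  so sig = ⟨3 | 1⟩
  P={1,7,9}:  v_{1} + v_{7} + v_{9} = v_{3}  so sig = ⟨3 | 1⟩

Sorted signature multiset PRS(X):
    ⟨2 | 0⟩
    ⟨2 | 0⟩
    ⟨2 | 1⟩
    ⟨2 | 1⟩
    ⟨2 | 1⟩
    ⟨2 | 1⟩
    ⟨2 | 1⟩
    ⟨2 | 1⟩
    ⟨2 | 1 1⟩
    ⟨2 | 1 1⟩
    ⟨2 | 1 1⟩
    ⟨2 | 1 2⟩
    ⟨2 | 1 2⟩
    ⟨2 | 1 2⟩
    ⟨2 | 2⟩
    ⟨3 | 1⟩
    ⟨3 | 1⟩


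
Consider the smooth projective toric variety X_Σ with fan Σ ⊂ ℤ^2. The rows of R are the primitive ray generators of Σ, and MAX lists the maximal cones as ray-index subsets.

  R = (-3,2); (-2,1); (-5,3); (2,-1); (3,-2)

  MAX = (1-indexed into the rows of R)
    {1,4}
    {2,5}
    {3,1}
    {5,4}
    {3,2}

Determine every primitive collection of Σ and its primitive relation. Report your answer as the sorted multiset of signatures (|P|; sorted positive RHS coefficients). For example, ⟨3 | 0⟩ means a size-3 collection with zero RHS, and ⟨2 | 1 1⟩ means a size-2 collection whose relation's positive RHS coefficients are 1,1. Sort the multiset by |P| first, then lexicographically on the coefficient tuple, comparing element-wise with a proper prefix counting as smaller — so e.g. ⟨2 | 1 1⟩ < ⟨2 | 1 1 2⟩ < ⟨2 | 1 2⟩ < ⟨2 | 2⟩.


Primitive collections (5):

  P = {1,5}:  v_{1} + v_{5} = 0 — sig = ⟨2 | 0⟩
  P = {2,4}:  v_{2} + v_{4} = 0 — sig = ⟨2 | 0⟩
  P = {1,2}:  v_{1} + v_{2} = v_{3} — sig = ⟨2 | 1⟩
  P = {3,4}:  v_{3} + v_{4} = v_{1} — sig = ⟨2 | 1⟩
  P = {3,5}:  v_{3} + v_{5} = v_{2} — sig = ⟨2 | 1⟩

so the primitive-relation signature multiset is
{ ⟨2 | 0⟩ ×2,  ⟨2 | 1⟩ ×3 }


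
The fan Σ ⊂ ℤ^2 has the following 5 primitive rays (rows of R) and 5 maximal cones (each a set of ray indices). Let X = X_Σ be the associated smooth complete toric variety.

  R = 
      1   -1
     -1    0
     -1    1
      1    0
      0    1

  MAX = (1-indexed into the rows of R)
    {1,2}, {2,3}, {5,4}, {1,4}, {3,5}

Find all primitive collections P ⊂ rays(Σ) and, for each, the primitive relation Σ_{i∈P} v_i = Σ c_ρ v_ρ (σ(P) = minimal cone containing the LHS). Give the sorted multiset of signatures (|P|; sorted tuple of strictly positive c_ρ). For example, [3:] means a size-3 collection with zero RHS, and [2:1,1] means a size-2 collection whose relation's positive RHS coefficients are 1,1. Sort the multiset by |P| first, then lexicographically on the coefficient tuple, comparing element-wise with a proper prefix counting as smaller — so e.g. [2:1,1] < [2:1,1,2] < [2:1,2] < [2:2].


Primitive collections (5):

  • {1,3}:  v_{1} + v_{3} = 0  →  sig = [2:]
  • {2,4}:  v_{2} + v_{4} = 0  →  sig = [2:]
  • {1,5}:  v_{1} + v_{5} = v_{4}  →  sig = [2:1]
  • {2,5}:  v_{2} + v_{5} = v_{3}  →  sig = [2:1]
  • {3,4}:  v_{3} + v_{4} = v_{5}  →  sig = [2:1]

Sorted signature multiset PRS(X):
{ [2:] ×2,  [2:1] ×3 }


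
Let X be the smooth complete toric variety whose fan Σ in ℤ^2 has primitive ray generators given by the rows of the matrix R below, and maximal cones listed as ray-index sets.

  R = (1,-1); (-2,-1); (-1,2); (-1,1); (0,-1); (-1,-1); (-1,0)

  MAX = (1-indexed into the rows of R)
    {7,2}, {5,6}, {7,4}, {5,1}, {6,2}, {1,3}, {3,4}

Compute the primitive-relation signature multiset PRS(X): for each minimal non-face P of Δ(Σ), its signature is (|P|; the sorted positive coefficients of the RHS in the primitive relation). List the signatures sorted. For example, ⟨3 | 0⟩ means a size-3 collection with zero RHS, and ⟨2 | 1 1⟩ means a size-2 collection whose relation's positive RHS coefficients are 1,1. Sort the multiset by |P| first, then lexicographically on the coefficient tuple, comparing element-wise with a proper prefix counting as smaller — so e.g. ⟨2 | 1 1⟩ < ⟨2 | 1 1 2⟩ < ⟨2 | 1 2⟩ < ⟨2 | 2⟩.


14 collections generate NE(X_Σ); each relation:

  P = {1,4}:  v_{1} + v_{4} = 0 ; sig = ⟨2 | 0⟩
  P = {1,7}:  v_{1} + v_{7} = v_{5} ; sig = ⟨2 | 1⟩
  P = {3,5}:  v_{3} + v_{5} = v_{4} ; sig = ⟨2 | 1⟩
  P = {4,5}:  v_{4} + v_{5} = v_{7} ; sig = ⟨2 | 1⟩
  P = {5,7}:  v_{5} + v_{7} = v_{6} ; sig = ⟨2 | 1⟩
  P = {6,7}:  v_{6} + v_{7} = v_{2} ; sig = ⟨2 | 1⟩
  P = {1,2}:  v_{1} + v_{2} = v_{5} + v_{6} ; sig = ⟨2 | 1 1⟩
  P = {3,6}:  v_{3} + v_{6} = v_{4} + v_{7} ; sig = ⟨2 | 1 1⟩
  P = {2,3}:  v_{2} + v_{3} = v_{4} + 2·v_{7} ; sig = ⟨2 | 1 2⟩
  P = {1,6}:  v_{1} + v_{6} = 2·v_{5} ; sig = ⟨2 | 2⟩
  P = {2,5}:  v_{2} + v_{5} = 2·v_{6} ; sig = ⟨2 | 2⟩
  P = {3,7}:  v_{3} + v_{7} = 2·v_{4} ; sig = ⟨2 | 2⟩
  P = {4,6}:  v_{4} + v_{6} = 2·v_{7} ; sig = ⟨2 | 2⟩
  P = {2,4}:  v_{2} + v_{4} = 3·v_{7} ; sig = ⟨2 | 3⟩

Sorted signature multiset PRS(X):
{ ⟨2 | 0⟩,  ⟨2 | 1⟩ ×5,  ⟨2 | 1 1⟩ ×2,  ⟨2 | 1 2⟩,  ⟨2 | 2⟩ ×4,  ⟨2 | 3⟩ }


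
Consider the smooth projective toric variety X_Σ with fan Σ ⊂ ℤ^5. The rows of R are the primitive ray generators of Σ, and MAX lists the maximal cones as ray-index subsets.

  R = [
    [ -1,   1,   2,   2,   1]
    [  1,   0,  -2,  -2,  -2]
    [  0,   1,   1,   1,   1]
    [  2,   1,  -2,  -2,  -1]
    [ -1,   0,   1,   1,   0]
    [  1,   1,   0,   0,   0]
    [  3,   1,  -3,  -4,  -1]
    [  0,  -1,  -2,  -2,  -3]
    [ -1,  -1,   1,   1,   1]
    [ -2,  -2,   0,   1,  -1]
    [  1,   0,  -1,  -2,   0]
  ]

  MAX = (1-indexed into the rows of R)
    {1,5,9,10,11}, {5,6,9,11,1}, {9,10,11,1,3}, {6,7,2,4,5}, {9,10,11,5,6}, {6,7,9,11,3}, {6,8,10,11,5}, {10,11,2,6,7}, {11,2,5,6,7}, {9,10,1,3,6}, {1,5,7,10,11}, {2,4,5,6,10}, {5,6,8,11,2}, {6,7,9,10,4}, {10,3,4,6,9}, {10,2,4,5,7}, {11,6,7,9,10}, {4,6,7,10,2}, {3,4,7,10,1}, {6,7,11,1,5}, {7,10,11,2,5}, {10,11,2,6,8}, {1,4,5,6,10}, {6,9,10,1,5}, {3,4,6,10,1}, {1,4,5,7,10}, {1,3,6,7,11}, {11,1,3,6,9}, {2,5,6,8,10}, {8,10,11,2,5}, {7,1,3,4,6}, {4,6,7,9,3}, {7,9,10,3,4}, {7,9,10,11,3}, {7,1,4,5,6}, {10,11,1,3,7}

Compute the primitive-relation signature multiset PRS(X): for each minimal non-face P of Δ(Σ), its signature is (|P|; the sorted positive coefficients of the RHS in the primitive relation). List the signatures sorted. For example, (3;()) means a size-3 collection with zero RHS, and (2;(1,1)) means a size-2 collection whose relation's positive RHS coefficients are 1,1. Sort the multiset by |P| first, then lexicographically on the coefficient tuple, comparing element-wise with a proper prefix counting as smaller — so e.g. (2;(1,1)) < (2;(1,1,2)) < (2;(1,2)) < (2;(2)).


The 20 primitive collections of Σ (r=11, n=5):

  P = {3,5}:  v_{3} + v_{5} = v_{1} ; sig = (2;(1))
  P = {4,11}:  v_{4} + v_{11} = v_{7} ; sig = (2;(1))
  P = {2,3}:  v_{2} + v_{3} = v_{4} + v_{5} ; sig = (2;(1,1))
  P = {3,8}:  v_{3} + v_{8} = v_{2} + v_{5} ; sig = (2;(1,1))
  P = {2,9}:  v_{2} + v_{9} = v_{6} + v_{10} + v_{11} ; sig = (2;(1,1,1))
  P = {1,2}:  v_{1} + v_{2} = v_{4} + 2·v_{5} ; sig = (2;(1,2))
  P = {1,8}:  v_{1} + v_{8} = v_{2} + 2·v_{5} ; sig = (2;(1,2))
  P = {7,8}:  v_{7} + v_{8} = 2·v_{2} + v_{11} ; sig = (2;(1,2))
  P = {8,9}:  v_{8} + v_{9} = v_{5} + 2·v_{6} + 2·v_{10} + 2·v_{11} ; sig = (2;(1,2,2,2))
  P = {4,8}:  v_{4} + v_{8} = 2·v_{2} ; sig = (2;(2))
  P = {4,5,9}:  v_{4} + v_{5} + v_{9} = 0 ; sig = (3;())
  P = {1,4,9}:  v_{1} + v_{4} + v_{9} = v_{3} ; sig = (3;(1))
  P = {5,7,9}:  v_{5} + v_{7} + v_{9} = v_{11} ; sig = (3;(1))
  P = {1,7,9}:  v_{1} + v_{7} + v_{9} = v_{3} + v_{11} ; sig = (3;(1,1))
  P = {3,6,10,11}:  v_{3} + v_{6} + v_{10} + v_{11} = 0 ; sig = (4;())
  P = {1,6,10,11}:  v_{1} + v_{6} + v_{10} + v_{11} = v_{5} ; sig = (4;(1))
  P = {3,6,7,10}:  v_{3} + v_{6} + v_{7} + v_{10} = v_{4} ; sig = (4;(1))
  P = {5,6,7,10}:  v_{5} + v_{6} + v_{7} + v_{10} = v_{2} ; sig = (4;(1))
  P = {1,6,7,10}:  v_{1} + v_{6} + v_{7} + v_{10} = v_{4} + v_{5} ; sig = (4;(1,1))
  P = {2,5,6,10,11}:  v_{2} + v_{5} + v_{6} + v_{10} + v_{11} = v_{8} ; sig = (5;(1))

Sorted signature multiset PRS(X):
{ (2;(1)) ×2,  (2;(1,1)) ×2,  (2;(1,1,1)),  (2;(1,2)) ×3,  (2;(1,2,2,2)),  (2;(2)),  (3;()),  (3;(1)) ×2,  (3;(1,1)),  (4;()),  (4;(1)) ×3,  (4;(1,1)),  (5;(1)) }


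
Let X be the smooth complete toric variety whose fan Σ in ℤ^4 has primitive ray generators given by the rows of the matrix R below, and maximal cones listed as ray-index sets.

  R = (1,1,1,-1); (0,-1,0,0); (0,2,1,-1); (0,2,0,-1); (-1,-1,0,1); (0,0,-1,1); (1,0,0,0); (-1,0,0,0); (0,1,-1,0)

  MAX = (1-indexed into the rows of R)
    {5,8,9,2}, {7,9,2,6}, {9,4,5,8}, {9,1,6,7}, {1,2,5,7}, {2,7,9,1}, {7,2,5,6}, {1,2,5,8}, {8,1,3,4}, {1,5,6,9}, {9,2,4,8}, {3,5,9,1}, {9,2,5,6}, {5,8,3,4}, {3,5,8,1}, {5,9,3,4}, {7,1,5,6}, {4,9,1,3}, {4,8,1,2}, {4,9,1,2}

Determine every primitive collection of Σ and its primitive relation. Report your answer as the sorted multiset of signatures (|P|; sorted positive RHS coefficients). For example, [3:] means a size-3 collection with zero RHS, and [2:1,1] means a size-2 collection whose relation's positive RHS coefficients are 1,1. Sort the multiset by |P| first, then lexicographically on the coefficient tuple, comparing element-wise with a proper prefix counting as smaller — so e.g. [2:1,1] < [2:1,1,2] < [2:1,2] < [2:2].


Minimal non-faces — 14 found among 9 rays, 20 max cones:

  • {7,8}:  v_{7} + v_{8} = 0  →  sig = [2:]
  • {2,3}:  v_{2} + v_{3} = v_{1} + v_{8}  →  sig = [2:1,1]
  • {4,7}:  v_{4} + v_{7} = v_{1} + v_{9}  →  sig = [2:1,1]
  • {6,8}:  v_{6} + v_{8} = v_{5} + v_{9}  →  sig = [2:1,1]
  • {3,7}:  v_{3} + v_{7} = 2·v_{1} + v_{5} + v_{9}  →  sig = [2:1,1,2]
  • {4,6}:  v_{4} + v_{6} = v_{1} + v_{5} + 2·v_{9}  →  sig = [2:1,1,2]
  • {3,6}:  v_{3} + v_{6} = 2·v_{1} + 2·v_{5} + 2·v_{9}  →  sig = [2:2,2,2]
  • {1,2,6}:  v_{1} + v_{2} + v_{6} = v_{7}  →  sig = [3:1]
  • {1,4,5}:  v_{1} + v_{4} + v_{5} = v_{3}  →  sig = [3:1]
  • {1,8,9}:  v_{1} + v_{8} + v_{9} = v_{4}  →  sig = [3:1]
  • {2,4,5}:  v_{2} + v_{4} + v_{5} = v_{8}  →  sig = [3:1]
  • {5,7,9}:  v_{5} + v_{7} + v_{9} = v_{6}  →  sig = [3:1]
  • {3,8,9}:  v_{3} + v_{8} + v_{9} = 2·v_{4} + v_{5}  →  sig = [3:1,2]
  • {1,2,5,9}:  v_{1} + v_{2} + v_{5} + v_{9} = 0  →  sig = [4:]

Sorted signature multiset PRS(X):
[[2:], [2:1,1], [2:1,1], [2:1,1], [2:1,1,2], [2:1,1,2], [2:2,2,2], [3:1], [3:1], [3:1], [3:1], [3:1], [3:1,2], [4:]]


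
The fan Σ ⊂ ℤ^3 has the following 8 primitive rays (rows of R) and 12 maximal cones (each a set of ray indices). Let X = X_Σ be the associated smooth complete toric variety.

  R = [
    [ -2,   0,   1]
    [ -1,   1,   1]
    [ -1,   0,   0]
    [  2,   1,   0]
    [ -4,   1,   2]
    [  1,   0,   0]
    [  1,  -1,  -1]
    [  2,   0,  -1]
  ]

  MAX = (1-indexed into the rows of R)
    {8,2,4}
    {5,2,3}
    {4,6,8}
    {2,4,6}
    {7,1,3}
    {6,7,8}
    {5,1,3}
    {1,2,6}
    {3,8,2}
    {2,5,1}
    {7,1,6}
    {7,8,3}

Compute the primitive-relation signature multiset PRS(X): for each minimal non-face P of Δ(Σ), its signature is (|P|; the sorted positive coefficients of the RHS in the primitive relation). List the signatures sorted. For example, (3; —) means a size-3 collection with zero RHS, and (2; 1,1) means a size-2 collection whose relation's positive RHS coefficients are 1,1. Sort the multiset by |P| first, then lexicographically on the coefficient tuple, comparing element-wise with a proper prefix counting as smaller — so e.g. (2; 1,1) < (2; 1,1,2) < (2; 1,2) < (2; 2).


12 minimal non-faces of Δ(Σ) (on 8 rays):

  {1,8}:  v_{1} + v_{8} = 0  ⇒ sig = (2; —)
  {2,7}:  v_{2} + v_{7} = 0  ⇒ sig = (2; —)
  {3,6}:  v_{3} + v_{6} = 0  ⇒ sig = (2; —)
  {1,4}:  v_{1} + v_{4} = v_{2} + v_{6}  ⇒ sig = (2; 1,1)
  {3,4}:  v_{3} + v_{4} = v_{2} + v_{8}  ⇒ sig = (2; 1,1)
  {4,7}:  v_{4} + v_{7} = v_{6} + v_{8}  ⇒ sig = (2; 1,1)
  {5,6}:  v_{5} + v_{6} = v_{1} + v_{2}  ⇒ sig = (2; 1,1)
  {5,7}:  v_{5} + v_{7} = v_{1} + v_{3}  ⇒ sig = (2; 1,1)
  {5,8}:  v_{5} + v_{8} = v_{2} + v_{3}  ⇒ sig = (2; 1,1)
  {4,5}:  v_{4} + v_{5} = 2·v_{2}  ⇒ sig = (2; 2)
  {1,2,3}:  v_{1} + v_{2} + v_{3} = v_{5}  ⇒ sig = (3; 1)
  {2,6,8}:  v_{2} + v_{6} + v_{8} = v_{4}  ⇒ sig = (3; 1)

so the primitive-relation signature multiset is
{ (2; —) ×3,  (2; 1,1) ×6,  (2; 2),  (3; 1) ×2 }


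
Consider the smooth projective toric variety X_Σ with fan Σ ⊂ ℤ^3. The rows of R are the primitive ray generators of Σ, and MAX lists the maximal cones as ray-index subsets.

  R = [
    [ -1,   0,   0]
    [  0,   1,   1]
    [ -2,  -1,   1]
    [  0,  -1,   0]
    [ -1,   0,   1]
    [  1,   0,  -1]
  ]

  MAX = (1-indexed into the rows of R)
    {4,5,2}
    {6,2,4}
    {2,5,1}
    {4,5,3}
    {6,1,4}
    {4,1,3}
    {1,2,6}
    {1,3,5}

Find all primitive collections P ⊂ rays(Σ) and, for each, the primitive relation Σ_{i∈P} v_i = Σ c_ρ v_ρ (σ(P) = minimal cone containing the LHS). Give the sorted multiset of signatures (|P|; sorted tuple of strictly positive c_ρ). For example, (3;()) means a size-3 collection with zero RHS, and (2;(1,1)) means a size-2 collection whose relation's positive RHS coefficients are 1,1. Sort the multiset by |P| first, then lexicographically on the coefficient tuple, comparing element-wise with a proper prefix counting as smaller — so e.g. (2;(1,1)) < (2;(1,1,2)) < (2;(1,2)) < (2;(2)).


5 minimal non-faces of Δ(Σ) (on 6 rays):

  {5,6}:  v_{5} + v_{6} = 0  so sig = (2;())
  {3,6}:  v_{3} + v_{6} = v_{1} + v_{4}  so sig = (2;(1,1))
  {2,3}:  v_{2} + v_{3} = 2·v_{5}  so sig = (2;(2))
  {1,2,4}:  v_{1} + v_{2} + v_{4} = v_{5}  so sig = (3;(1))
  {1,4,5}:  v_{1} + v_{4} + v_{5} = v_{3}  so sig = (3;(1))

Signatures (|P|; sorted positive RHS coefficients), sorted:
{ (2;()),  (2;(1,1)),  (2;(2)),  (3;(1)) ×2 }


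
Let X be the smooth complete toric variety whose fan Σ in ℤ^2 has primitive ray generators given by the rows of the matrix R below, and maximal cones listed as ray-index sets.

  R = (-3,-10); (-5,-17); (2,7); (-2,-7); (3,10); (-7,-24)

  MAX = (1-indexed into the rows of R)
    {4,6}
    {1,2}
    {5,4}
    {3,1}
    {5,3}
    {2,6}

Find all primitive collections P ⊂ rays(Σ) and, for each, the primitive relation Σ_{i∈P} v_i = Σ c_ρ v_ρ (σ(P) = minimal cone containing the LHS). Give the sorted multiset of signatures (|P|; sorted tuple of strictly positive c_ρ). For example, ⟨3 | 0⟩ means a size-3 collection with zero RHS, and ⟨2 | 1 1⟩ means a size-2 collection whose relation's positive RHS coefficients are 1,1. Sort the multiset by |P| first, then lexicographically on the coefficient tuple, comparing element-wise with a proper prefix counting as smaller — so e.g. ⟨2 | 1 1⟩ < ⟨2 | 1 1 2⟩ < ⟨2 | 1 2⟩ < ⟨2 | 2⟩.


Minimal non-faces — 9 found among 6 rays, 6 max cones:

  P = {1,5}:  v_{1} + v_{5} = 0  ⟹  sig = ⟨2 | 0⟩
  P = {3,4}:  v_{3} + v_{4} = 0  ⟹  sig = ⟨2 | 0⟩
  P = {1,4}:  v_{1} + v_{4} = v_{2}  ⟹  sig = ⟨2 | 1⟩
  P = {2,3}:  v_{2} + v_{3} = v_{1}  ⟹  sig = ⟨2 | 1⟩
  P = {2,4}:  v_{2} + v_{4} = v_{6}  ⟹  sig = ⟨2 | 1⟩
  P = {2,5}:  v_{2} + v_{5} = v_{4}  ⟹  sig = ⟨2 | 1⟩
  P = {3,6}:  v_{3} + v_{6} = v_{2}  ⟹  sig = ⟨2 | 1⟩
  P = {1,6}:  v_{1} + v_{6} = 2·v_{2}  ⟹  sig = ⟨2 | 2⟩
  P = {5,6}:  v_{5} + v_{6} = 2·v_{4}  ⟹  sig = ⟨2 | 2⟩

Signatures (|P|; sorted positive RHS coefficients), sorted:
[⟨2 | 0⟩, ⟨2 | 0⟩, ⟨2 | 1⟩, ⟨2 | 1⟩, ⟨2 | 1⟩, ⟨2 | 1⟩, ⟨2 | 1⟩, ⟨2 | 2⟩, ⟨2 | 2⟩]


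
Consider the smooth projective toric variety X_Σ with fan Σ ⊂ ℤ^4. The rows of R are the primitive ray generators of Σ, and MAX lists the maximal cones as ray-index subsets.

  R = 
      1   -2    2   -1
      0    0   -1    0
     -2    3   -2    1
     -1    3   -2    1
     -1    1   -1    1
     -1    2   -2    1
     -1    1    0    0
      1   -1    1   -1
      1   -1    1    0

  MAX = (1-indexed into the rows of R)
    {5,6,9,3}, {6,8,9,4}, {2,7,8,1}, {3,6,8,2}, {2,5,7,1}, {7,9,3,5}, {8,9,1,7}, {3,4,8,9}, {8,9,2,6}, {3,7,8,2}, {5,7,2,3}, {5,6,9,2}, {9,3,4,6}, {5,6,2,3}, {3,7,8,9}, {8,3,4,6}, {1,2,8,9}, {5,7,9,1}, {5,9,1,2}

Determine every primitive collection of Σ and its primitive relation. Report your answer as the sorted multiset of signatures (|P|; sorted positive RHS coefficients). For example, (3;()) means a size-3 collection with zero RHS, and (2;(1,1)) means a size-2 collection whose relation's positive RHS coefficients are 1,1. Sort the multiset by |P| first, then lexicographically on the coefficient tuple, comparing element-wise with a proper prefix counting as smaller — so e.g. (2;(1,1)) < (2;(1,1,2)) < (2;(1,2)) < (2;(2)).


Δ(Σ) — 9 vertices, 11 min non-faces:

  {1,6}:  v_{1} + v_{6} = 0  so sig = (2;())
  {5,8}:  v_{5} + v_{8} = 0  so sig = (2;())
  {1,3}:  v_{1} + v_{3} = v_{7}  so sig = (2;(1))
  {6,7}:  v_{6} + v_{7} = v_{3}  so sig = (2;(1))
  {1,4}:  v_{1} + v_{4} = v_{3} + v_{8} + v_{9}  so sig = (2;(1,1,1))
  {4,5}:  v_{4} + v_{5} = v_{3} + v_{6} + v_{9}  so sig = (2;(1,1,1))
  {4,7}:  v_{4} + v_{7} = 2·v_{3} + v_{8} + v_{9}  so sig = (2;(1,1,2))
  {2,4}:  v_{2} + v_{4} = 2·v_{6} + v_{8}  so sig = (2;(1,2))
  {2,7,9}:  v_{2} + v_{7} + v_{9} = 0  so sig = (3;())
  {2,3,9}:  v_{2} + v_{3} + v_{9} = v_{6}  so sig = (3;(1))
  {3,6,8,9}:  v_{3} + v_{6} + v_{8} + v_{9} = v_{4}  so sig = (4;(1))

Signatures (|P|; sorted positive RHS coefficients), sorted:
[(2;()), (2;()), (2;(1)), (2;(1)), (2;(1,1,1)), (2;(1,1,1)), (2;(1,1,2)), (2;(1,2)), (3;()), (3;(1)), (4;(1))]


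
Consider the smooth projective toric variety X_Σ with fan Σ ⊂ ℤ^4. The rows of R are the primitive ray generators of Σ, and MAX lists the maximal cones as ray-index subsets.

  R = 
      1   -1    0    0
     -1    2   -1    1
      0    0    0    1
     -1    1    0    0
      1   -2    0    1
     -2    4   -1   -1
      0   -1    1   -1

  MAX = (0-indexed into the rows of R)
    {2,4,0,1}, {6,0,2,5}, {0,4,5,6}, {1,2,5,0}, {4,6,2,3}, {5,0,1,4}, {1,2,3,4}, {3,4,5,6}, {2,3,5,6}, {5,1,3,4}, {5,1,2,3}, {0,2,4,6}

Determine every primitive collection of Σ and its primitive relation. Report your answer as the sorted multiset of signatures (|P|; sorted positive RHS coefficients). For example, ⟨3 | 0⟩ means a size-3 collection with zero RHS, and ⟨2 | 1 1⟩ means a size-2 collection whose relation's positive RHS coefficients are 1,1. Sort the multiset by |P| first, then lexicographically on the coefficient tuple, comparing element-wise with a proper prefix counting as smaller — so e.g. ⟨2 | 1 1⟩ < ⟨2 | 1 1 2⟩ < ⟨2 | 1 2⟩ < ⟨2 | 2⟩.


The 3 primitive collections of Σ (r=7, n=4):

  P = {0,3}:  v_{0} + v_{3} = 0  ⇒ sig = ⟨2 | 0⟩
  P = {1,6}:  v_{1} + v_{6} = v_{3}  ⇒ sig = ⟨2 | 1⟩
  P = {2,4,5}:  v_{2} + v_{4} + v_{5} = v_{1}  ⇒ sig = ⟨3 | 1⟩

so the primitive-relation signature multiset is
    |P|=2: 2 collections, coeffs (), (1)
    |P|=3: 1 collection, coeffs (1)


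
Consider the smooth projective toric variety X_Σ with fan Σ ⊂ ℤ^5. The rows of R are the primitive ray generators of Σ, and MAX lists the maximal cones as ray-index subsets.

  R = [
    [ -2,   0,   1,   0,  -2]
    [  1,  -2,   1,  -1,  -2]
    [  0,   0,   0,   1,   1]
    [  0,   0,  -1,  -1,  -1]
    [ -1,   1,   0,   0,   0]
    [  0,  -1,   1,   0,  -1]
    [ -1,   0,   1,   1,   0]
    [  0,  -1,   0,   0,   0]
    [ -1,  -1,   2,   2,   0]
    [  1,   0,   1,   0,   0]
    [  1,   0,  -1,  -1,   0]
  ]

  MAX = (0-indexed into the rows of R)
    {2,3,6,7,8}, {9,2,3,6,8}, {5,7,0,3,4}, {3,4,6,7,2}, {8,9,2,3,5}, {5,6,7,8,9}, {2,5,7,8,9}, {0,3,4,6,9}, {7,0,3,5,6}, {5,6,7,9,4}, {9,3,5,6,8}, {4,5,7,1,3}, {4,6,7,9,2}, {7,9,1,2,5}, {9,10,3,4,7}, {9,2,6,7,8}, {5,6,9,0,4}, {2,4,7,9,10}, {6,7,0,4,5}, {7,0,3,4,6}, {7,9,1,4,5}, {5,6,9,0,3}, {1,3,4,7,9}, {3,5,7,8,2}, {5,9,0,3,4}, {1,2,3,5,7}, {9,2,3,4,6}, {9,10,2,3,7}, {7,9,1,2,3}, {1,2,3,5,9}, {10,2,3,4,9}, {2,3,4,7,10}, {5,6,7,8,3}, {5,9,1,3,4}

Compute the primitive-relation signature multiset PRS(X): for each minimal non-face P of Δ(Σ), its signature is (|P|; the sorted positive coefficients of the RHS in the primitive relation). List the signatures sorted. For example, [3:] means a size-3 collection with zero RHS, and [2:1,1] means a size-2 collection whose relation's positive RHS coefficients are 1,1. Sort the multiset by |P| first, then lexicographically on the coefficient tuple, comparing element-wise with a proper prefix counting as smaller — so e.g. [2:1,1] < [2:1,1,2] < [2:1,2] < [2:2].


|primitive collections| = 20. Relations:

  P={6,10}:  v_{6} + v_{10} = 0  →  sig = [2:]
  P={8,10}:  v_{8} + v_{10} = v_{2} + v_{5}  →  sig = [2:1,1]
  P={0,10}:  v_{0} + v_{10} = v_{3} + v_{4} + v_{5}  →  sig = [2:1,1,1]
  P={5,10}:  v_{5} + v_{10} = v_{3} + v_{7} + v_{9}  →  sig = [2:1,1,1]
  P={0,1}:  v_{0} + v_{1} = v_{3} + v_{4} + 3·v_{5}  →  sig = [2:1,1,3]
  P={0,8}:  v_{0} + v_{8} = v_{3} + v_{5} + 3·v_{6}  →  sig = [2:1,1,3]
  P={0,2}:  v_{0} + v_{2} = v_{3} + 2·v_{6}  →  sig = [2:1,2]
  P={1,8}:  v_{1} + v_{8} = v_{2} + 3·v_{5}  →  sig = [2:1,3]
  P={1,6}:  v_{1} + v_{6} = 2·v_{5}  →  sig = [2:2]
  P={4,8}:  v_{4} + v_{8} = 2·v_{6}  →  sig = [2:2]
  P={1,10}:  v_{1} + v_{10} = 2·v_{3} + 2·v_{7} + 2·v_{9}  →  sig = [2:2,2,2]
  P={1,2,4}:  v_{1} + v_{2} + v_{4} = v_{5}  →  sig = [3:1]
  P={2,4,5}:  v_{2} + v_{4} + v_{5} = v_{6}  →  sig = [3:1]
  P={2,5,6}:  v_{2} + v_{5} + v_{6} = v_{8}  →  sig = [3:1]
  P={0,7,9}:  v_{0} + v_{7} + v_{9} = v_{4} + 2·v_{5}  →  sig = [3:1,2]
  P={3,4,5,6}:  v_{3} + v_{4} + v_{5} + v_{6} = v_{0}  →  sig = [4:1]
  P={3,5,7,9}:  v_{3} + v_{5} + v_{7} + v_{9} = v_{1}  →  sig = [4:1]
  P={3,6,7,9}:  v_{3} + v_{6} + v_{7} + v_{9} = v_{5}  →  sig = [4:1]
  P={3,7,8,9}:  v_{3} + v_{7} + v_{8} + v_{9} = v_{2} + 2·v_{5}  →  sig = [4:1,2]
  P={2,3,4,7,9}:  v_{2} + v_{3} + v_{4} + v_{7} + v_{9} = 0  →  sig = [5:]

Hence PRS(X_Σ) =
[[2:], [2:1,1], [2:1,1,1], [2:1,1,1], [2:1,1,3], [2:1,1,3], [2:1,2], [2:1,3], [2:2], [2:2], [2:2,2,2], [3:1], [3:1], [3:1], [3:1,2], [4:1], [4:1], [4:1], [4:1,2], [5:]]


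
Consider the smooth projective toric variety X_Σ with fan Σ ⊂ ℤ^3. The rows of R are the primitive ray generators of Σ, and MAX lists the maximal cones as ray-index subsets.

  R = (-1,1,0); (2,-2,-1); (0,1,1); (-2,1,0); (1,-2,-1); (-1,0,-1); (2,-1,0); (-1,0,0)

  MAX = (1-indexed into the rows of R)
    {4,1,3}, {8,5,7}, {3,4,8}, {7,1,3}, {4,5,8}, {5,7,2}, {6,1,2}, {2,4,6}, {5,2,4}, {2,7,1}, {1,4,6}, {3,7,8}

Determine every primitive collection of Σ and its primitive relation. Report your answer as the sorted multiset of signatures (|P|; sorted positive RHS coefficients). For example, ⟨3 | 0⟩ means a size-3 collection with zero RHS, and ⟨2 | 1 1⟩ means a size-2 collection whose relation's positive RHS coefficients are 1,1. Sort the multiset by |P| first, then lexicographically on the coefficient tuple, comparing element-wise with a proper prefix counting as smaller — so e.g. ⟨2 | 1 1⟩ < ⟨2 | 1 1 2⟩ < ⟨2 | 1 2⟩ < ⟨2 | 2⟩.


The 11 primitive collections of Σ (r=8, n=3):

  P={4,7}:  v_{4} + v_{7} = 0  →  sig = ⟨2 | 0⟩
  P={1,8}:  v_{1} + v_{8} = v_{4}  →  sig = ⟨2 | 1⟩
  P={2,3}:  v_{2} + v_{3} = v_{7}  →  sig = ⟨2 | 1⟩
  P={2,8}:  v_{2} + v_{8} = v_{5}  →  sig = ⟨2 | 1⟩
  P={3,6}:  v_{3} + v_{6} = v_{1}  →  sig = ⟨2 | 1⟩
  P={1,5}:  v_{1} + v_{5} = v_{2} + v_{4}  →  sig = ⟨2 | 1 1⟩
  P={3,5}:  v_{3} + v_{5} = v_{7} + v_{8}  →  sig = ⟨2 | 1 1⟩
  P={6,7}:  v_{6} + v_{7} = v_{1} + v_{2}  →  sig = ⟨2 | 1 1⟩
  P={6,8}:  v_{6} + v_{8} = v_{2} + 2·v_{4}  →  sig = ⟨2 | 1 2⟩
  P={5,6}:  v_{5} + v_{6} = 2·v_{2} + 2·v_{4}  →  sig = ⟨2 | 2 2⟩
  P={1,2,4}:  v_{1} + v_{2} + v_{4} = v_{6}  →  sig = ⟨3 | 1⟩

Signatures (|P|; sorted positive RHS coefficients), sorted:
    ⟨2 | 0⟩
    ⟨2 | 1⟩
    ⟨2 | 1⟩
    ⟨2 | 1⟩
    ⟨2 | 1⟩
    ⟨2 | 1 1⟩
    ⟨2 | 1 1⟩
    ⟨2 | 1 1⟩
    ⟨2 | 1 2⟩
    ⟨2 | 2 2⟩
    ⟨3 | 1⟩


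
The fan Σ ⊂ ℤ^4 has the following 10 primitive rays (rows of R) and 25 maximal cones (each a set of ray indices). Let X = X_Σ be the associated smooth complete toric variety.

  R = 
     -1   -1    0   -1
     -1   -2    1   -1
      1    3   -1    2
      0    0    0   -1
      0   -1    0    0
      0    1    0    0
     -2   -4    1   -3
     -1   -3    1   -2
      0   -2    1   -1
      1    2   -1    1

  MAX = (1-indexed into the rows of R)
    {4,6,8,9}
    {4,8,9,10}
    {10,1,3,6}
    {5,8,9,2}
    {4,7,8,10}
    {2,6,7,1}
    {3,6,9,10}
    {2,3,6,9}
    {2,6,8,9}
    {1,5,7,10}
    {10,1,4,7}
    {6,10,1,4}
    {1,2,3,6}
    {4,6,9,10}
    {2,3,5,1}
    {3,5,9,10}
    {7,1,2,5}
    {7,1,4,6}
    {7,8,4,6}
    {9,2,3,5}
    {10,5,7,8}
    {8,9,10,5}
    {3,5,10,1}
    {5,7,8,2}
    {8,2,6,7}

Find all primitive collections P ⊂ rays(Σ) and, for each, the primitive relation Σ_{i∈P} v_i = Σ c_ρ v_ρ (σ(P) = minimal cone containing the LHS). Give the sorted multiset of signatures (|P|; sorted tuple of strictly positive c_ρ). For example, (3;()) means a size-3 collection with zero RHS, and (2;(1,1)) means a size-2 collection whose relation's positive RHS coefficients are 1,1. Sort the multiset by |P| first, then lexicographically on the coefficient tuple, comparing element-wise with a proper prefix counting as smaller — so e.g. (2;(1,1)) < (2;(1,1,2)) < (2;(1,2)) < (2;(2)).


12 collections generate NE(X_Σ); each relation:

  {2,10}:  v_{2} + v_{10} = 0  ⇒ sig = (2;())
  {3,8}:  v_{3} + v_{8} = 0  ⇒ sig = (2;())
  {5,6}:  v_{5} + v_{6} = 0  ⇒ sig = (2;())
  {1,8}:  v_{1} + v_{8} = v_{7}  ⇒ sig = (2;(1))
  {1,9}:  v_{1} + v_{9} = v_{8}  ⇒ sig = (2;(1))
  {3,7}:  v_{3} + v_{7} = v_{1}  ⇒ sig = (2;(1))
  {2,4}:  v_{2} + v_{4} = v_{6} + v_{8}  ⇒ sig = (2;(1,1))
  {3,4}:  v_{3} + v_{4} = v_{6} + v_{10}  ⇒ sig = (2;(1,1))
  {4,5}:  v_{4} + v_{5} = v_{8} + v_{10}  ⇒ sig = (2;(1,1))
  {7,9}:  v_{7} + v_{9} = 2·v_{8}  ⇒ sig = (2;(2))
  {6,8,10}:  v_{6} + v_{8} + v_{10} = v_{4}  ⇒ sig = (3;(1))
  {6,7,10}:  v_{6} + v_{7} + v_{10} = v_{1} + v_{4}  ⇒ sig = (3;(1,1))

Hence PRS(X_Σ) =
{ (2;()) ×3,  (2;(1)) ×3,  (2;(1,1)) ×3,  (2;(2)),  (3;(1)),  (3;(1,1)) }
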